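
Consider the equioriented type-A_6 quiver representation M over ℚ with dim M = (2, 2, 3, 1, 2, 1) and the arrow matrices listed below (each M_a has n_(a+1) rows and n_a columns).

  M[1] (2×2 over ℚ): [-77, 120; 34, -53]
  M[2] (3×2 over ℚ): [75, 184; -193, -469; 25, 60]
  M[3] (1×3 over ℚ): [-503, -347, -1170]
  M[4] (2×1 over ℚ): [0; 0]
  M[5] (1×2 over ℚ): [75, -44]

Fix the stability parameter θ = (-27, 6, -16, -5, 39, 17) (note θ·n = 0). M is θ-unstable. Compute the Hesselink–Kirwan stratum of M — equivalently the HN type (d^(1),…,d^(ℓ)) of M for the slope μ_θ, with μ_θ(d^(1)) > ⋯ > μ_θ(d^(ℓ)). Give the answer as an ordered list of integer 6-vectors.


Interval decomposition of M: I[1,3], I[1,4], I[3,3], I[5,5], I[5,6].
HN type (ℓ=5): μ^(1)=39; μ^(2)=28; μ^(3)=-5; μ^(4)=-16; μ^(5)=-27

((0, 0, 0, 0, 1, 0); (0, 0, 0, 0, 1, 1); (0, 2, 2, 1, 0, 0); (0, 0, 1, 0, 0, 0); (2, 0, 0, 0, 0, 0))


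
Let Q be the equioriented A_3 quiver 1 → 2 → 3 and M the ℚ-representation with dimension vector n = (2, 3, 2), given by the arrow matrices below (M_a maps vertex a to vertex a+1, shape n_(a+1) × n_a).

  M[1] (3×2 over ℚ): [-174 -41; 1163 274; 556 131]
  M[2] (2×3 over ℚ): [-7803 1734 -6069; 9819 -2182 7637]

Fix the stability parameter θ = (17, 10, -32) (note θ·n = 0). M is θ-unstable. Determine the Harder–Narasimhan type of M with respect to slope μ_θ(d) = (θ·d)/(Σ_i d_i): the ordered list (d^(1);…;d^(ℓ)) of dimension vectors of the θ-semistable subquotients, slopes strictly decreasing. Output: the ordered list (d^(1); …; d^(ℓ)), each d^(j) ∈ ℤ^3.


Via rank(M_{q-1}∘⋯∘M_p): M ≅ I[1,2]^2, I[2,3], I[3,3].
μ_θ-semistable layers: μ^(1)=27/2; μ^(2)=-11; μ^(3)=-32

((2, 2, 0); (0, 1, 1); (0, 0, 1))


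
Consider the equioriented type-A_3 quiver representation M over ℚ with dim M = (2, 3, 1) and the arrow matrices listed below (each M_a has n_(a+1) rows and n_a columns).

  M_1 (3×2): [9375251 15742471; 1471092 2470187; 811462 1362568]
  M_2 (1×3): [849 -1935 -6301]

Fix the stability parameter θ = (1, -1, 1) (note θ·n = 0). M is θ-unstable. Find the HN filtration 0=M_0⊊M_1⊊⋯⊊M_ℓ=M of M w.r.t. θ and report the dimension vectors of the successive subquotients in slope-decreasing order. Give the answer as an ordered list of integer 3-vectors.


Interval decomposition of M: I[1,2], I[1,3], I[2,2].
HN type (ℓ=3): μ^(1)=1; μ^(2)=0; μ^(3)=-1

((0, 0, 1); (2, 2, 0); (0, 1, 0))


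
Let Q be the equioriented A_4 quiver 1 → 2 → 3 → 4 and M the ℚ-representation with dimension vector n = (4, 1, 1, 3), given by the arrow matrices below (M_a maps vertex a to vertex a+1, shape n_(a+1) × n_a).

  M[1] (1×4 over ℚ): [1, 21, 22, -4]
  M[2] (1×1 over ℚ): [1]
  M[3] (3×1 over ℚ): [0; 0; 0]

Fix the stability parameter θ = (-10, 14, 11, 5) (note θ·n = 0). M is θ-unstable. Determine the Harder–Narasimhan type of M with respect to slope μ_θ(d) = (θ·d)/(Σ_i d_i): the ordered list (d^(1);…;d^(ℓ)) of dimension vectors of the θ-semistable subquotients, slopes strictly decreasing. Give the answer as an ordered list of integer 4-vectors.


Barcode: M ≅ I[1,1]^3, I[1,3], I[4,4]^3. HN layers by μ_θ (3 steps, strictly decreasing):
  μ^(1)=25/2; μ^(2)=5; μ^(3)=-10

((0, 1, 1, 0); (0, 0, 0, 3); (4, 0, 0, 0))


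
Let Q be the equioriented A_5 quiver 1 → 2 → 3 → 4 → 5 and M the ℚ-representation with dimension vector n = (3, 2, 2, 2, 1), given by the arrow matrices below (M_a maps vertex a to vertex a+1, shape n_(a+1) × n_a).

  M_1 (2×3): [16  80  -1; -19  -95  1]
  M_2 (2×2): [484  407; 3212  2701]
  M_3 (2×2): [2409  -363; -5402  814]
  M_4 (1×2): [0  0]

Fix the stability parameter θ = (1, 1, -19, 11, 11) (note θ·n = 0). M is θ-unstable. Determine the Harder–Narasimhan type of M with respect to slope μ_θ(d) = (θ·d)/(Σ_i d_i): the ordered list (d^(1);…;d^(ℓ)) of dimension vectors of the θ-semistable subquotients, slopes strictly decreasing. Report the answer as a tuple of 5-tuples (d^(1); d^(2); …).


Barcode: M ≅ I[1,1], I[1,2], I[1,3], I[3,4], I[4,4], I[5,5]. HN layers by μ_θ (4 steps, strictly decreasing):
  μ^(1)=11; μ^(2)=1; μ^(3)=-17/3; μ^(4)=-19

((0, 0, 0, 2, 1); (2, 1, 0, 0, 0); (1, 1, 1, 0, 0); (0, 0, 1, 0, 0))


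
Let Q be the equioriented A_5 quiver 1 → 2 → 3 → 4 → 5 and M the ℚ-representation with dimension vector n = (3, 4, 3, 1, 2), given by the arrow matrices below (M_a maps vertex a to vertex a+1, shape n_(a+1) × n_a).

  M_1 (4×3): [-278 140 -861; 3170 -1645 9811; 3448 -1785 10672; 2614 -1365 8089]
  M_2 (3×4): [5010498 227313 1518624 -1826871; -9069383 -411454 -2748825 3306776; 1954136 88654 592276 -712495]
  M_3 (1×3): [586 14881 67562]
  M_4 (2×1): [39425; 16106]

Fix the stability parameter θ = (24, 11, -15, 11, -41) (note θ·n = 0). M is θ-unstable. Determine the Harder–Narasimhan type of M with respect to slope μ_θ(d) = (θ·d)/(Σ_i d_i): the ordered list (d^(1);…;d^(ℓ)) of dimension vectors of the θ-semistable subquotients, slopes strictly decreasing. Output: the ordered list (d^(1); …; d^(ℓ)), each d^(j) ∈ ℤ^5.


Barcode: M ≅ I[1,1], I[1,2], I[1,5], I[2,3]^2, I[5,5]. HN layers by μ_θ (4 steps, strictly decreasing):
  μ^(1)=24; μ^(2)=35/2; μ^(3)=-2; μ^(4)=-41

((1, 0, 0, 0, 0); (1, 1, 0, 0, 0); (1, 3, 3, 1, 1); (0, 0, 0, 0, 1))


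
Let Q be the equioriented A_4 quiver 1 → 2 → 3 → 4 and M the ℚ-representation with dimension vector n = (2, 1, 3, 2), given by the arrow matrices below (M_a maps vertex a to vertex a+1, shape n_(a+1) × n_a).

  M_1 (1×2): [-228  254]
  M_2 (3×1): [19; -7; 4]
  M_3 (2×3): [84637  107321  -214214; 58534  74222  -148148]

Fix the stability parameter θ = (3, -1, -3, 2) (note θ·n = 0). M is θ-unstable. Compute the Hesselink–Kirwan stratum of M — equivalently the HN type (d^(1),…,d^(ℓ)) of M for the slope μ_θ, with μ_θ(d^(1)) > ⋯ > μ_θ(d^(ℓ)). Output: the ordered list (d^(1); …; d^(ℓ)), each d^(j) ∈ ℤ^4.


Interval decomposition of M: I[1,1], I[1,3], I[3,3], I[3,4], I[4,4].
HN type (ℓ=4): μ^(1)=3; μ^(2)=2; μ^(3)=-1/3; μ^(4)=-3

((1, 0, 0, 0); (0, 0, 0, 2); (1, 1, 1, 0); (0, 0, 2, 0))


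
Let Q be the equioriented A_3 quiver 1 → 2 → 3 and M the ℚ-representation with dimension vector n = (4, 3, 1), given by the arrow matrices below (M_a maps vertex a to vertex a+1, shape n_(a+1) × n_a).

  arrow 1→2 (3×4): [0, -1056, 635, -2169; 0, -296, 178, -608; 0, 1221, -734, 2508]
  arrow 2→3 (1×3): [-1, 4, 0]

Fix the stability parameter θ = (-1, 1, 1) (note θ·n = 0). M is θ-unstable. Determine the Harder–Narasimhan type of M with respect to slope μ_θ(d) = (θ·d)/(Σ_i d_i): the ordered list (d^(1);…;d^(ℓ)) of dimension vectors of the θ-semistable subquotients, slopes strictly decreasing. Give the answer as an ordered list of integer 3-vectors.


Via rank(M_{q-1}∘⋯∘M_p): M ≅ I[1,1], I[1,2]^2, I[1,3].
μ_θ-semistable layers: μ^(1)=1; μ^(2)=-1

((0, 3, 1); (4, 0, 0))


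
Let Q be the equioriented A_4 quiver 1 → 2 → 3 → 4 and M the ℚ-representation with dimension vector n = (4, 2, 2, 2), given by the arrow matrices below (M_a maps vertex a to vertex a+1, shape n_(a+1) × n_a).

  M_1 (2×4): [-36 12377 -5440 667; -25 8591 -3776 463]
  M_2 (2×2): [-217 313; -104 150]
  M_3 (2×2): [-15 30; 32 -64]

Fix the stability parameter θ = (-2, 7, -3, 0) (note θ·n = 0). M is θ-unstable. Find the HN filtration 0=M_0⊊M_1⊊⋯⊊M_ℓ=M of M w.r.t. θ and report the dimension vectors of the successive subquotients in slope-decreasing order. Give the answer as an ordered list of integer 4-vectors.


Barcode: M ≅ I[1,1]^2, I[1,3], I[1,4], I[4,4]. HN layers by μ_θ (4 steps, strictly decreasing):
  μ^(1)=2; μ^(2)=4/3; μ^(3)=0; μ^(4)=-2

((0, 1, 1, 0); (0, 1, 1, 1); (0, 0, 0, 1); (4, 0, 0, 0))


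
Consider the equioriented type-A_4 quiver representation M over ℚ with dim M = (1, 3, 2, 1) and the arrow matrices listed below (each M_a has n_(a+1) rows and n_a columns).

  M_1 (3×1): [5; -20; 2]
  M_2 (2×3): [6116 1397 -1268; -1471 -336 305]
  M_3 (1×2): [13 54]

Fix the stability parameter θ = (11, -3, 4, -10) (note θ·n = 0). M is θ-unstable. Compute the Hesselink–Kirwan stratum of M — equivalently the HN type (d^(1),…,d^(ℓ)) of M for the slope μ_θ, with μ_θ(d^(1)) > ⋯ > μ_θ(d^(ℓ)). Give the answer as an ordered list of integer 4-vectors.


Via rank(M_{q-1}∘⋯∘M_p): M ≅ I[1,4], I[2,2], I[2,3].
μ_θ-semistable layers: μ^(1)=4; μ^(2)=1/2; μ^(3)=-3

((0, 0, 1, 0); (1, 1, 1, 1); (0, 2, 0, 0))


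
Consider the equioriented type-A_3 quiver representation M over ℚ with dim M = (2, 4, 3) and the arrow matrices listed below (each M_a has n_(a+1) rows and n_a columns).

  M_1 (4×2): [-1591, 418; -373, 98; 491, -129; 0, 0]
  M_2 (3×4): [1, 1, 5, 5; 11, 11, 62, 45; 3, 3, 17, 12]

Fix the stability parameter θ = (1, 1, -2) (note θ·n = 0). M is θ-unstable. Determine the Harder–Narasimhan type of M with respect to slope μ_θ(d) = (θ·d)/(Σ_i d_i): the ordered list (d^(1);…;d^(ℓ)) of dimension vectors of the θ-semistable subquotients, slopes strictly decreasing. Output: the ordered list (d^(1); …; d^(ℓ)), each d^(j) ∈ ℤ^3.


Interval decomposition of M: I[1,2], I[1,3], I[2,3]^2.
HN type (ℓ=3): μ^(1)=1; μ^(2)=0; μ^(3)=-1/2

((1, 1, 0); (1, 1, 1); (0, 2, 2))


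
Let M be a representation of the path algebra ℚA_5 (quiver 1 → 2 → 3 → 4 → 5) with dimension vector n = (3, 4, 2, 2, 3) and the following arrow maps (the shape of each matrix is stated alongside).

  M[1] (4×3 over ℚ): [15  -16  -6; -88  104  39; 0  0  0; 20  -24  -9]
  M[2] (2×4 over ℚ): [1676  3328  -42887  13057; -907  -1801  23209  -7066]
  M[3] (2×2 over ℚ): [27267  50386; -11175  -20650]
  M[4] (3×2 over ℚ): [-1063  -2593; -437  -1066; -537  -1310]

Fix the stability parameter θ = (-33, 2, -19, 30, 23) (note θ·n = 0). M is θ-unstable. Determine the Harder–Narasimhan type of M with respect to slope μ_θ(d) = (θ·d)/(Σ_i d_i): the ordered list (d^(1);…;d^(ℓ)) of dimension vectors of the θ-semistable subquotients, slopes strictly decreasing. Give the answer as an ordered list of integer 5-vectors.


Via rank(M_{q-1}∘⋯∘M_p): M ≅ I[1,1], I[1,3], I[1,5], I[2,2]^2, I[4,5], I[5,5].
μ_θ-semistable layers: μ^(1)=53/2; μ^(2)=23; μ^(3)=2; μ^(4)=-17/2; μ^(5)=-33

((0, 0, 0, 2, 2); (0, 0, 0, 0, 1); (0, 2, 0, 0, 0); (0, 2, 2, 0, 0); (3, 0, 0, 0, 0))


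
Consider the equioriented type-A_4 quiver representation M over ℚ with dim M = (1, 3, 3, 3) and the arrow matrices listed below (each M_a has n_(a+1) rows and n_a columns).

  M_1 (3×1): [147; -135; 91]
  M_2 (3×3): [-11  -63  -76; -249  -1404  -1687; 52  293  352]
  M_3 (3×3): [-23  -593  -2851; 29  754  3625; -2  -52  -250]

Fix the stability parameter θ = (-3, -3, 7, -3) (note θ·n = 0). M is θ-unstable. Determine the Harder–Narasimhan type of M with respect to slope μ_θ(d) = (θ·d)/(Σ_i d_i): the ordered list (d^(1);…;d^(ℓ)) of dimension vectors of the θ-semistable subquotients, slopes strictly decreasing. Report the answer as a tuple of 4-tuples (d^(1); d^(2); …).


Barcode: M ≅ I[1,4], I[2,3], I[2,4], I[4,4]. HN layers by μ_θ (3 steps, strictly decreasing):
  μ^(1)=7; μ^(2)=2; μ^(3)=-3

((0, 0, 1, 0); (0, 0, 2, 2); (1, 3, 0, 1))


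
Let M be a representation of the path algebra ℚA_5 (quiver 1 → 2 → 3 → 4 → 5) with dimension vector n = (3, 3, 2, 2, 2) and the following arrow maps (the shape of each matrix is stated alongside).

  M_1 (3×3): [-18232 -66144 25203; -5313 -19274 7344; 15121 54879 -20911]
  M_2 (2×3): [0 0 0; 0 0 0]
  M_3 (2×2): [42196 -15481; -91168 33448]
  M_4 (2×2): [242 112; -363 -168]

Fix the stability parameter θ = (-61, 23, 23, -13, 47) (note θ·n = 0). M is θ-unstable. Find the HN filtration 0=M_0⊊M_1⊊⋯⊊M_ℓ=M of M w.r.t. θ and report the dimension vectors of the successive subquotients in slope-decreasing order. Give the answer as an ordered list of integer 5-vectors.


Barcode: M ≅ I[1,2]^3, I[3,3], I[3,5], I[4,4], I[5,5]. HN layers by μ_θ (5 steps, strictly decreasing):
  μ^(1)=47; μ^(2)=23; μ^(3)=5; μ^(4)=-13; μ^(5)=-61

((0, 0, 0, 0, 2); (0, 3, 1, 0, 0); (0, 0, 1, 1, 0); (0, 0, 0, 1, 0); (3, 0, 0, 0, 0))


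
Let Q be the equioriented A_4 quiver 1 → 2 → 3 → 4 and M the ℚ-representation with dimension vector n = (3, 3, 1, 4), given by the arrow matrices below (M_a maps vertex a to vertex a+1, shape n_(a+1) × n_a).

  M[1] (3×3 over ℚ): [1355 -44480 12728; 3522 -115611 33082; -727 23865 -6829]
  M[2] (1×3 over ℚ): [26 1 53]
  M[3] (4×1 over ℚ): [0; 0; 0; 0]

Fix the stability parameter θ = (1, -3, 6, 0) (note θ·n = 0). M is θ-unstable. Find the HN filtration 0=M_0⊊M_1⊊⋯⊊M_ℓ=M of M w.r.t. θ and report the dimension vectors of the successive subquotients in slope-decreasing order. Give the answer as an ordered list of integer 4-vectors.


Barcode: M ≅ I[1,2]^2, I[1,3], I[4,4]^4. HN layers by μ_θ (3 steps, strictly decreasing):
  μ^(1)=6; μ^(2)=0; μ^(3)=-1

((0, 0, 1, 0); (0, 0, 0, 4); (3, 3, 0, 0))


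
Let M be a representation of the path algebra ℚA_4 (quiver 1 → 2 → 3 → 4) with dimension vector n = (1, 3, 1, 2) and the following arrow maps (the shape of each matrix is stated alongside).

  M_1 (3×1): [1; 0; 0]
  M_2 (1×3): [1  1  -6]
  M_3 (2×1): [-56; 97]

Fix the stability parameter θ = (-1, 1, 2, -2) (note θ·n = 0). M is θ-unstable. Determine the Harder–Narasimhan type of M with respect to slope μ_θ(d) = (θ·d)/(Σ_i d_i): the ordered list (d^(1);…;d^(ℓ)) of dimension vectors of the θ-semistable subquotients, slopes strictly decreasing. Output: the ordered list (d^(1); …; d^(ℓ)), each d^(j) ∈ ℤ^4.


Interval decomposition of M: I[1,4], I[2,2]^2, I[4,4].
HN type (ℓ=4): μ^(1)=1; μ^(2)=1/3; μ^(3)=-1; μ^(4)=-2

((0, 2, 0, 0); (0, 1, 1, 1); (1, 0, 0, 0); (0, 0, 0, 1))


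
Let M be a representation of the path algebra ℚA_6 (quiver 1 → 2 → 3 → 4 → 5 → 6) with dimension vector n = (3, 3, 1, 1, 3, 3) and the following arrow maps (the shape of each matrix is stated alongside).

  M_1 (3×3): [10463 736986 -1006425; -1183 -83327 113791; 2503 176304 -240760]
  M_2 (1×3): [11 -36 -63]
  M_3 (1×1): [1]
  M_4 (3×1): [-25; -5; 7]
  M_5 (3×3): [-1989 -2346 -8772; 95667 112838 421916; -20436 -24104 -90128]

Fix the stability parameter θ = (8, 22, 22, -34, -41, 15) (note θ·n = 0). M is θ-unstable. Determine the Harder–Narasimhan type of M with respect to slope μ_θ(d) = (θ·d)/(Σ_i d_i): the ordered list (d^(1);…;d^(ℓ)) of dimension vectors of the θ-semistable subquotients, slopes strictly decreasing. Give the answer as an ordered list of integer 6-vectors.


Interval decomposition of M: I[1,2]^2, I[1,6], I[5,5]^2, I[6,6]^2.
HN type (ℓ=5): μ^(1)=22; μ^(2)=15; μ^(3)=8; μ^(4)=-23/5; μ^(5)=-41

((0, 2, 0, 0, 0, 0); (0, 0, 0, 0, 0, 3); (2, 0, 0, 0, 0, 0); (1, 1, 1, 1, 1, 0); (0, 0, 0, 0, 2, 0))


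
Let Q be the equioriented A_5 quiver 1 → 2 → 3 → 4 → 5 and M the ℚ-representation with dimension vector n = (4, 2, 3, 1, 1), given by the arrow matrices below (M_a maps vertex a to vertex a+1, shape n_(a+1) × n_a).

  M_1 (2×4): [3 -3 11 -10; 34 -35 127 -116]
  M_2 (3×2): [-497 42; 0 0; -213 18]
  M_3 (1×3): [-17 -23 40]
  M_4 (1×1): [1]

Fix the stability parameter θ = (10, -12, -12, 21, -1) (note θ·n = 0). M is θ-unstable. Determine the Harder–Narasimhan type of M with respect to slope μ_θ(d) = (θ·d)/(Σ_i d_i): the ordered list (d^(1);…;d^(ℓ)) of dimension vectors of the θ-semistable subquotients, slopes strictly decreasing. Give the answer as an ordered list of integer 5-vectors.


Interval decomposition of M: I[1,1]^2, I[1,2], I[1,5], I[3,3]^2.
HN type (ℓ=4): μ^(1)=10; μ^(2)=-1; μ^(3)=-14/3; μ^(4)=-12

((2, 0, 0, 1, 1); (1, 1, 0, 0, 0); (1, 1, 1, 0, 0); (0, 0, 2, 0, 0))


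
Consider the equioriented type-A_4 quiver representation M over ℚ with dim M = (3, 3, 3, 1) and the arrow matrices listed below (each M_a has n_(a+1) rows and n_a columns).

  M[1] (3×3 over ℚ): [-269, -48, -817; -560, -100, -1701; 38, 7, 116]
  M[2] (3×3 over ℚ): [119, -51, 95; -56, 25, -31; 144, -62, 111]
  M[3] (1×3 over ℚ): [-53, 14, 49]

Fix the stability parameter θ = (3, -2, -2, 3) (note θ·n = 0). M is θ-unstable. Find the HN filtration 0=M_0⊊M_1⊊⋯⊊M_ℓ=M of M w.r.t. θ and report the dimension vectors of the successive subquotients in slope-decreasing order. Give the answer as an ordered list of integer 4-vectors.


Interval decomposition of M: I[1,3]^2, I[1,4].
HN type (ℓ=2): μ^(1)=3; μ^(2)=-1/3

((0, 0, 0, 1); (3, 3, 3, 0))


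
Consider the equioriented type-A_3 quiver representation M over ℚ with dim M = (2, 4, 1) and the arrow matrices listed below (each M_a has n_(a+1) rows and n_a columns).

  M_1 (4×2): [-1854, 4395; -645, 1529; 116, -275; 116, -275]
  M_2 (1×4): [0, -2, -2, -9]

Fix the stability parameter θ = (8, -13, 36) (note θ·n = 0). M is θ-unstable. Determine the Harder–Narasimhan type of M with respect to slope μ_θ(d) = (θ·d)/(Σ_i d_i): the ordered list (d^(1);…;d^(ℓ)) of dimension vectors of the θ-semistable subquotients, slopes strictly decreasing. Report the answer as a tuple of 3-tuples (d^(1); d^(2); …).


Barcode: M ≅ I[1,2], I[1,3], I[2,2]^2. HN layers by μ_θ (3 steps, strictly decreasing):
  μ^(1)=36; μ^(2)=-5/2; μ^(3)=-13

((0, 0, 1); (2, 2, 0); (0, 2, 0))


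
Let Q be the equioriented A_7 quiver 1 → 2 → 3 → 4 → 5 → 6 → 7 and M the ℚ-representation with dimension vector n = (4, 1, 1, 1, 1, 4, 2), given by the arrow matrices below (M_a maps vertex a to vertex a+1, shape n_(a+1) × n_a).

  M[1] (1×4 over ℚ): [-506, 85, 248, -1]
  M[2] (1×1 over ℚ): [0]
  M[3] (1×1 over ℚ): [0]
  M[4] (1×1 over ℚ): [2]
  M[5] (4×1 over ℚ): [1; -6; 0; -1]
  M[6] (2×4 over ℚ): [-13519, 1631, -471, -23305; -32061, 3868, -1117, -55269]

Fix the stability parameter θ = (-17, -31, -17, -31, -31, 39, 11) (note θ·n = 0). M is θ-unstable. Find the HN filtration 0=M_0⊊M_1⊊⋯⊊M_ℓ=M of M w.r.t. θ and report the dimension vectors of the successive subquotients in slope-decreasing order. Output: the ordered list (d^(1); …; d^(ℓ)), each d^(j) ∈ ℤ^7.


Interval decomposition of M: I[1,1]^3, I[1,2], I[3,3], I[4,6], I[6,6], I[6,7]^2.
HN type (ℓ=5): μ^(1)=39; μ^(2)=25; μ^(3)=-17; μ^(4)=-24; μ^(5)=-31

((0, 0, 0, 0, 0, 2, 0); (0, 0, 0, 0, 0, 2, 2); (3, 0, 1, 0, 0, 0, 0); (1, 1, 0, 0, 0, 0, 0); (0, 0, 0, 1, 1, 0, 0))


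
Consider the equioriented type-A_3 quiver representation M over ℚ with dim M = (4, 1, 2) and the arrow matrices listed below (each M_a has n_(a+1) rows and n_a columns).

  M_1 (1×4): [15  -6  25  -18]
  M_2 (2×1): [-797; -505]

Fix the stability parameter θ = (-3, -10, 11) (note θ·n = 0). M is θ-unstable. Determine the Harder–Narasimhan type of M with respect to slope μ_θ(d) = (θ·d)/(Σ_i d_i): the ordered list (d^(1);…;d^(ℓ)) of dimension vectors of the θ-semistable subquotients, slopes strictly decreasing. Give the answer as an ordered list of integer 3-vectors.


Via rank(M_{q-1}∘⋯∘M_p): M ≅ I[1,1]^3, I[1,3], I[3,3].
μ_θ-semistable layers: μ^(1)=11; μ^(2)=-3; μ^(3)=-13/2

((0, 0, 2); (3, 0, 0); (1, 1, 0))


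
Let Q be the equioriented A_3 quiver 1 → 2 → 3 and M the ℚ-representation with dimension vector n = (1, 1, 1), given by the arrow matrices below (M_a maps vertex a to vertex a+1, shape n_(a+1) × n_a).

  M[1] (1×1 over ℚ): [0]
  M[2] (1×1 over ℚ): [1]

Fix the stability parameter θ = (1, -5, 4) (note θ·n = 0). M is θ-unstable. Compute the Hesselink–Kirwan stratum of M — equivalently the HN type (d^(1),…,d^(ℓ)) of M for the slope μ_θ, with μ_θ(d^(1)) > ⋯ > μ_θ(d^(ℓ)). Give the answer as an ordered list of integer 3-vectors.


Barcode: M ≅ I[1,1], I[2,3]. HN layers by μ_θ (3 steps, strictly decreasing):
  μ^(1)=4; μ^(2)=1; μ^(3)=-5

((0, 0, 1); (1, 0, 0); (0, 1, 0))


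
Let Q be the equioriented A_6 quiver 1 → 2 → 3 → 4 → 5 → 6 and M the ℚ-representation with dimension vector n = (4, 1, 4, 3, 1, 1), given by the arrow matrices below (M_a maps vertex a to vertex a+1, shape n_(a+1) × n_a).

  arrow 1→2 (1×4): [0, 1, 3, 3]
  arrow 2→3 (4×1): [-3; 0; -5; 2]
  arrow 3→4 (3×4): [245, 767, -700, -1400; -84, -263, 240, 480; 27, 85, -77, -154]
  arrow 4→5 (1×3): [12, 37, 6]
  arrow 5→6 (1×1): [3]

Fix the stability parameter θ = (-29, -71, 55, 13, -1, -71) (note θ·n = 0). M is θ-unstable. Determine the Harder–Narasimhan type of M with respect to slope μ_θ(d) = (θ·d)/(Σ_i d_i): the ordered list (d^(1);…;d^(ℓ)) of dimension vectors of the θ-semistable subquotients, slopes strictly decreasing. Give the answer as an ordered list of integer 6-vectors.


Interval decomposition of M: I[1,1]^3, I[1,4], I[3,3], I[3,4], I[3,6].
HN type (ℓ=5): μ^(1)=55; μ^(2)=34; μ^(3)=-1; μ^(4)=-29; μ^(5)=-50

((0, 0, 1, 0, 0, 0); (0, 0, 2, 2, 0, 0); (0, 0, 1, 1, 1, 1); (3, 0, 0, 0, 0, 0); (1, 1, 0, 0, 0, 0))


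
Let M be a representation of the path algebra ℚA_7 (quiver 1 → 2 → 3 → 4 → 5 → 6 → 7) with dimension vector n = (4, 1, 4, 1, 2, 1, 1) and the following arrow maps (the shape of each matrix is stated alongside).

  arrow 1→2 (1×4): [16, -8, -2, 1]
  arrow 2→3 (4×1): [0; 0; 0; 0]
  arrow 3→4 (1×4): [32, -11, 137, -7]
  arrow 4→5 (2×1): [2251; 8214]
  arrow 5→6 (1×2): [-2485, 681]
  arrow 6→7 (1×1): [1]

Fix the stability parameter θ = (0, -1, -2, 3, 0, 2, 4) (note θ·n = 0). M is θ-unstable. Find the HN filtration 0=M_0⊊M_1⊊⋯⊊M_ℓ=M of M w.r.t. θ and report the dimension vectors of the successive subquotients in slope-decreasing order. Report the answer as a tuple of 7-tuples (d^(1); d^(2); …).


Via rank(M_{q-1}∘⋯∘M_p): M ≅ I[1,1]^3, I[1,2], I[3,3]^3, I[3,7], I[5,5].
μ_θ-semistable layers: μ^(1)=4; μ^(2)=2; μ^(3)=3/2; μ^(4)=0; μ^(5)=-1/2; μ^(6)=-2

((0, 0, 0, 0, 0, 0, 1); (0, 0, 0, 0, 0, 1, 0); (0, 0, 0, 1, 1, 0, 0); (3, 0, 0, 0, 1, 0, 0); (1, 1, 0, 0, 0, 0, 0); (0, 0, 4, 0, 0, 0, 0))


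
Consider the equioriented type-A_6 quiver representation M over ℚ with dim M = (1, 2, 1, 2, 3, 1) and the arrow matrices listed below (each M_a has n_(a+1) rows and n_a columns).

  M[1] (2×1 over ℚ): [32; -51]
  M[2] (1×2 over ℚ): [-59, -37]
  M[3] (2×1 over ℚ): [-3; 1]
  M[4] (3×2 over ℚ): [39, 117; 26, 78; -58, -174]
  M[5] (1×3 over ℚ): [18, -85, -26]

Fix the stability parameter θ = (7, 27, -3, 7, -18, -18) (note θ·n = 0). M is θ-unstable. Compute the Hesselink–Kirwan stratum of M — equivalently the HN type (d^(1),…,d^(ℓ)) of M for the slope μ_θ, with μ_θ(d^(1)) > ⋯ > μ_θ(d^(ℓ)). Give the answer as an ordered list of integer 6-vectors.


Barcode: M ≅ I[1,4], I[2,2], I[4,5], I[5,5], I[5,6]. HN layers by μ_θ (5 steps, strictly decreasing):
  μ^(1)=27; μ^(2)=31/3; μ^(3)=7; μ^(4)=-11/2; μ^(5)=-18

((0, 1, 0, 0, 0, 0); (0, 1, 1, 1, 0, 0); (1, 0, 0, 0, 0, 0); (0, 0, 0, 1, 1, 0); (0, 0, 0, 0, 2, 1))


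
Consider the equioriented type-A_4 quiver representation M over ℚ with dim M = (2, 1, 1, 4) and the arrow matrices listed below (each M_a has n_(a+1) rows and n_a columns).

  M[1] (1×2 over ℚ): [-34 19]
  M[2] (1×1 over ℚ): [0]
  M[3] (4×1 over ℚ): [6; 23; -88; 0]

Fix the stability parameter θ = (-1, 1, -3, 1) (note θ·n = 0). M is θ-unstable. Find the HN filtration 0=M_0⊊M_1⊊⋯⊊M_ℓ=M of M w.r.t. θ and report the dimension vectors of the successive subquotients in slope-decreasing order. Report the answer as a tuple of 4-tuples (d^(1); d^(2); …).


Barcode: M ≅ I[1,1], I[1,2], I[3,4], I[4,4]^3. HN layers by μ_θ (3 steps, strictly decreasing):
  μ^(1)=1; μ^(2)=-1; μ^(3)=-3

((0, 1, 0, 4); (2, 0, 0, 0); (0, 0, 1, 0))


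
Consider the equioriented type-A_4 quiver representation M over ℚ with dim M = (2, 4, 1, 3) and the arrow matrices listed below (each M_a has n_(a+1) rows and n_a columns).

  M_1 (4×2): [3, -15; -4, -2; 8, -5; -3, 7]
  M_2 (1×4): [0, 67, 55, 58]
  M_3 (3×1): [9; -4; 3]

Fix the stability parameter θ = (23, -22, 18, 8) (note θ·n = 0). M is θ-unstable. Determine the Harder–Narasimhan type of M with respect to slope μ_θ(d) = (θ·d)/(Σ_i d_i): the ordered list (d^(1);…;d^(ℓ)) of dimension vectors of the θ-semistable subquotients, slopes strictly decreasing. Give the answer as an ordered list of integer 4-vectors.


Interval decomposition of M: I[1,2], I[1,4], I[2,2]^2, I[4,4]^2.
HN type (ℓ=4): μ^(1)=13; μ^(2)=8; μ^(3)=1/2; μ^(4)=-22

((0, 0, 1, 1); (0, 0, 0, 2); (2, 2, 0, 0); (0, 2, 0, 0))


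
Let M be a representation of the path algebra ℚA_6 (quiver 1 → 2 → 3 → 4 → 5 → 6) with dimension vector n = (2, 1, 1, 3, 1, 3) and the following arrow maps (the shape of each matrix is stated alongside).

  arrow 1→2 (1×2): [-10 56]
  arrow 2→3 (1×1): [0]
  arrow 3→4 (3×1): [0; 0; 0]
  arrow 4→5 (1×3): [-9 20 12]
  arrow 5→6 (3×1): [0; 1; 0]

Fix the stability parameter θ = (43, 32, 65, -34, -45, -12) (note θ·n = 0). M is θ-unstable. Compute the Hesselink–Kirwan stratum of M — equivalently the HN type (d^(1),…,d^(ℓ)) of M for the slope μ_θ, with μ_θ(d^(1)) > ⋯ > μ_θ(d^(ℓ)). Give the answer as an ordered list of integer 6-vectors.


Interval decomposition of M: I[1,1], I[1,2], I[3,3], I[4,4]^2, I[4,6], I[6,6]^2.
HN type (ℓ=6): μ^(1)=65; μ^(2)=43; μ^(3)=75/2; μ^(4)=-12; μ^(5)=-34; μ^(6)=-79/2

((0, 0, 1, 0, 0, 0); (1, 0, 0, 0, 0, 0); (1, 1, 0, 0, 0, 0); (0, 0, 0, 0, 0, 3); (0, 0, 0, 2, 0, 0); (0, 0, 0, 1, 1, 0))


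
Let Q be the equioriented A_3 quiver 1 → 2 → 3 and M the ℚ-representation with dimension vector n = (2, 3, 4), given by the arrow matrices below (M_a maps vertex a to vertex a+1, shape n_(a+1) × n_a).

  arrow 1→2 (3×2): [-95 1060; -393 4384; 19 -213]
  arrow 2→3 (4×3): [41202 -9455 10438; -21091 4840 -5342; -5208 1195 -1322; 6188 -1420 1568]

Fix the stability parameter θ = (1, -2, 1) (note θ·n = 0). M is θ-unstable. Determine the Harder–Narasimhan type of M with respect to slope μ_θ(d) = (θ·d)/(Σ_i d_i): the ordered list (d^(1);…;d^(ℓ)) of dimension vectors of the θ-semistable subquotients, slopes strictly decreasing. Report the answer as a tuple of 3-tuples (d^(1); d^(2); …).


Barcode: M ≅ I[1,2], I[1,3], I[2,3], I[3,3]^2. HN layers by μ_θ (3 steps, strictly decreasing):
  μ^(1)=1; μ^(2)=-1/2; μ^(3)=-2

((0, 0, 4); (2, 2, 0); (0, 1, 0))


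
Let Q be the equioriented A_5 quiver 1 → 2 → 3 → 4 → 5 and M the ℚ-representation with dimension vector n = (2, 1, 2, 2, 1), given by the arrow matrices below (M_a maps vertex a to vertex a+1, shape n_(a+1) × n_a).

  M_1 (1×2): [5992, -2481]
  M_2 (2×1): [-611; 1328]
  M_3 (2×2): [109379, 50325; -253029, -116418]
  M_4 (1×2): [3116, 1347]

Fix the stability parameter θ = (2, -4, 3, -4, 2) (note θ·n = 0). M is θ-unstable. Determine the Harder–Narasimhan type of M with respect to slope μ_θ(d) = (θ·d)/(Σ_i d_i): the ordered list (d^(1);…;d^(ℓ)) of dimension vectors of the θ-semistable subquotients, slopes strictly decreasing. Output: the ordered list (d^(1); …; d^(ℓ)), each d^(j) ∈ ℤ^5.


Interval decomposition of M: I[1,1], I[1,5], I[3,4].
HN type (ℓ=3): μ^(1)=2; μ^(2)=-1/2; μ^(3)=-1

((1, 0, 0, 0, 1); (0, 0, 2, 2, 0); (1, 1, 0, 0, 0))


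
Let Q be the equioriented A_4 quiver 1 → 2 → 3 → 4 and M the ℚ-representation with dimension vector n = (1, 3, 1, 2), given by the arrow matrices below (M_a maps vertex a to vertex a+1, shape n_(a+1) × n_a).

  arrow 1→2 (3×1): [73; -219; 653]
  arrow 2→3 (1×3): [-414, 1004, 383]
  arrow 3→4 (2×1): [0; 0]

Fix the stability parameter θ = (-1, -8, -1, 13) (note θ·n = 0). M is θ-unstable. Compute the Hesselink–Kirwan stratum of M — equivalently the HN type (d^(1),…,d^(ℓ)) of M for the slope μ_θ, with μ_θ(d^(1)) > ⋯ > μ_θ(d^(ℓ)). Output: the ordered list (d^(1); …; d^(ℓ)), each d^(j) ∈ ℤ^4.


Via rank(M_{q-1}∘⋯∘M_p): M ≅ I[1,3], I[2,2]^2, I[4,4]^2.
μ_θ-semistable layers: μ^(1)=13; μ^(2)=-1; μ^(3)=-9/2; μ^(4)=-8

((0, 0, 0, 2); (0, 0, 1, 0); (1, 1, 0, 0); (0, 2, 0, 0))


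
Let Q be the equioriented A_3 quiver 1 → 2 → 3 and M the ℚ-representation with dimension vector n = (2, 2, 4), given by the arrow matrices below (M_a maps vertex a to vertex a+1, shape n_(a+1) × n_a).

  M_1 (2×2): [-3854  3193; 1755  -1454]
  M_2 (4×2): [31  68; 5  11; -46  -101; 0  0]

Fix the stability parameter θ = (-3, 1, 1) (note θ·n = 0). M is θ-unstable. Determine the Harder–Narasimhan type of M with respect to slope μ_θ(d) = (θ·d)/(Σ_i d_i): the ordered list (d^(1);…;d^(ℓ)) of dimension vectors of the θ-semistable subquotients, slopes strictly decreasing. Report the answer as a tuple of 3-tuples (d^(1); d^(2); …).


Barcode: M ≅ I[1,3]^2, I[3,3]^2. HN layers by μ_θ (2 steps, strictly decreasing):
  μ^(1)=1; μ^(2)=-3

((0, 2, 4); (2, 0, 0))


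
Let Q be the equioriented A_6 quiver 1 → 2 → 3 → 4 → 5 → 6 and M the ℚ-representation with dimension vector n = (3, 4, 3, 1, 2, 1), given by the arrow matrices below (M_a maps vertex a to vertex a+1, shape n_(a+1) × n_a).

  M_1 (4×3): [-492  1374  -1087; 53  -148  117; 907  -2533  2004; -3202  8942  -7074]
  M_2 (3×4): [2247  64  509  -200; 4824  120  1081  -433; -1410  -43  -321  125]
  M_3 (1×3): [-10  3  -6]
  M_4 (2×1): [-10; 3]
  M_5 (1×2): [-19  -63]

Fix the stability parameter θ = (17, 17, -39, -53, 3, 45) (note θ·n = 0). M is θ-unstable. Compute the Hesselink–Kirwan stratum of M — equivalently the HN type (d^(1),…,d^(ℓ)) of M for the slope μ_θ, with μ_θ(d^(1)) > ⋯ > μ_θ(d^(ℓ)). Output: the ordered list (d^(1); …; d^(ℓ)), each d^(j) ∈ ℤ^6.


Interval decomposition of M: I[1,3]^2, I[1,6], I[2,2], I[5,5].
HN type (ℓ=5): μ^(1)=45; μ^(2)=17; μ^(3)=3; μ^(4)=-5/3; μ^(5)=-29/2

((0, 0, 0, 0, 0, 1); (0, 1, 0, 0, 0, 0); (0, 0, 0, 0, 2, 0); (2, 2, 2, 0, 0, 0); (1, 1, 1, 1, 0, 0))


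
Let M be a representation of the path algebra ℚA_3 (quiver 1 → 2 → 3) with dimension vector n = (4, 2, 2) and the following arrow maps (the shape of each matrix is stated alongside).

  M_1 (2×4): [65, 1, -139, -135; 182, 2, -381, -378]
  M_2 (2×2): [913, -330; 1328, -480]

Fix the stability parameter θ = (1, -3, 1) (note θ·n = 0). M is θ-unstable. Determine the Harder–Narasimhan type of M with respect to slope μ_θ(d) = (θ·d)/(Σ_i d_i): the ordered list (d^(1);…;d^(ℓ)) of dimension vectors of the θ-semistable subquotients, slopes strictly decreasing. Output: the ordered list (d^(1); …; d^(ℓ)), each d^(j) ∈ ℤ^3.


Interval decomposition of M: I[1,1]^2, I[1,2], I[1,3], I[3,3].
HN type (ℓ=2): μ^(1)=1; μ^(2)=-1

((2, 0, 2); (2, 2, 0))


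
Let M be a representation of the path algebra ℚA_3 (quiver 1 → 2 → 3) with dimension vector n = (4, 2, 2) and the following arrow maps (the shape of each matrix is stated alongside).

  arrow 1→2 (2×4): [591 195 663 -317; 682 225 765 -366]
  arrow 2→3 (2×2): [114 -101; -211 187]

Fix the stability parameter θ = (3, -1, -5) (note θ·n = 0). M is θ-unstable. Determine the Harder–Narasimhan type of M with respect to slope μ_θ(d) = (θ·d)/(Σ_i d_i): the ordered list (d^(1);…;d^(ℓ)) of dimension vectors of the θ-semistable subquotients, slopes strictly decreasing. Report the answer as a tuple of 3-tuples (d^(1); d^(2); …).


Via rank(M_{q-1}∘⋯∘M_p): M ≅ I[1,1]^2, I[1,3]^2.
μ_θ-semistable layers: μ^(1)=3; μ^(2)=-1

((2, 0, 0); (2, 2, 2))


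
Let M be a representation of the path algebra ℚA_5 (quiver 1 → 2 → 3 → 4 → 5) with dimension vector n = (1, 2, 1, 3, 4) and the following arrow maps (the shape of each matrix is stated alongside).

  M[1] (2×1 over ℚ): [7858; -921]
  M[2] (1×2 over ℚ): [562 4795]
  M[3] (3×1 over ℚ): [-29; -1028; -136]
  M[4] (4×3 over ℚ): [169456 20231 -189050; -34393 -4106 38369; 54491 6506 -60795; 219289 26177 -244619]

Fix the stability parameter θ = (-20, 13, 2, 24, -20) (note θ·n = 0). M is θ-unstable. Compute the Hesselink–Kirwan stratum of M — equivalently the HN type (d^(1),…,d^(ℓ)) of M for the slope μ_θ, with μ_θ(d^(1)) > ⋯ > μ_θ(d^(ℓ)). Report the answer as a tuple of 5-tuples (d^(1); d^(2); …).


Via rank(M_{q-1}∘⋯∘M_p): M ≅ I[1,5], I[2,2], I[4,4], I[4,5], I[5,5]^2.
μ_θ-semistable layers: μ^(1)=24; μ^(2)=13; μ^(3)=19/4; μ^(4)=2; μ^(5)=-20

((0, 0, 0, 1, 0); (0, 1, 0, 0, 0); (0, 1, 1, 1, 1); (0, 0, 0, 1, 1); (1, 0, 0, 0, 2))


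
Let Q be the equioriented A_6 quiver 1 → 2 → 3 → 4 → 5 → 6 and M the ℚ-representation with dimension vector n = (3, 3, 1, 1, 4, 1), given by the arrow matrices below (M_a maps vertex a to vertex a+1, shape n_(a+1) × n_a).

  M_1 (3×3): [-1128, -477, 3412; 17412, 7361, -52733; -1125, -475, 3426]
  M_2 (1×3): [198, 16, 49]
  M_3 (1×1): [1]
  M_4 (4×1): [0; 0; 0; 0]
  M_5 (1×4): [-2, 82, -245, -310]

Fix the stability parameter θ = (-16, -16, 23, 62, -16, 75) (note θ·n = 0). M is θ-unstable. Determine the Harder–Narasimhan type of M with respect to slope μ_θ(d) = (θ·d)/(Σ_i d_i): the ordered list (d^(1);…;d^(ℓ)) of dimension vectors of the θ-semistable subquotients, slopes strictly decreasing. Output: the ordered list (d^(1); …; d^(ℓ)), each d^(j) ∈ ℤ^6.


Interval decomposition of M: I[1,2]^2, I[1,4], I[5,5]^3, I[5,6].
HN type (ℓ=4): μ^(1)=75; μ^(2)=62; μ^(3)=23; μ^(4)=-16

((0, 0, 0, 0, 0, 1); (0, 0, 0, 1, 0, 0); (0, 0, 1, 0, 0, 0); (3, 3, 0, 0, 4, 0))


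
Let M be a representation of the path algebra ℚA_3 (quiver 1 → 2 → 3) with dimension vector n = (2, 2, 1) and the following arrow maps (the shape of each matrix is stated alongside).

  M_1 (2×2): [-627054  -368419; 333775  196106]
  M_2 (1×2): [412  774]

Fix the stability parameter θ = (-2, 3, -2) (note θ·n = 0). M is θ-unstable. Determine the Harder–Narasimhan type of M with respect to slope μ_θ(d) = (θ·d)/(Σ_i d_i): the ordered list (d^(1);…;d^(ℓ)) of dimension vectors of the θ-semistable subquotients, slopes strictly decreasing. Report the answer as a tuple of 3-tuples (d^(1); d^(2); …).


Interval decomposition of M: I[1,2], I[1,3].
HN type (ℓ=3): μ^(1)=3; μ^(2)=1/2; μ^(3)=-2

((0, 1, 0); (0, 1, 1); (2, 0, 0))


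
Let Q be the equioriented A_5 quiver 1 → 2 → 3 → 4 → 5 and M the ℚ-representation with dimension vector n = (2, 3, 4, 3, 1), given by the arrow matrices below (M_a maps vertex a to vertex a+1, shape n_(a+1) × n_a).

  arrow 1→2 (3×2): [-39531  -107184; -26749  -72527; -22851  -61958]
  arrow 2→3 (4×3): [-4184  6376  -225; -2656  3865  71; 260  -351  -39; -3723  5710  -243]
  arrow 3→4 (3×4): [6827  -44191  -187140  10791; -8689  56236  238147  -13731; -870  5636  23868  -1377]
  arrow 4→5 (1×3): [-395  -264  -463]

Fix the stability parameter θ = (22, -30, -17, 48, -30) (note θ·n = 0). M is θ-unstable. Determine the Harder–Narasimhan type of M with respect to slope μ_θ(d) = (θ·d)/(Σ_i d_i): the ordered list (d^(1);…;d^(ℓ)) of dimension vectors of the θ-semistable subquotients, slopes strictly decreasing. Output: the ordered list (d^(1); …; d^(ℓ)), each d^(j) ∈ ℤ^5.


Interval decomposition of M: I[1,4], I[1,5], I[2,4], I[3,3].
HN type (ℓ=5): μ^(1)=48; μ^(2)=9; μ^(3)=-25/3; μ^(4)=-17; μ^(5)=-30

((0, 0, 0, 2, 0); (0, 0, 0, 1, 1); (2, 2, 2, 0, 0); (0, 0, 2, 0, 0); (0, 1, 0, 0, 0))


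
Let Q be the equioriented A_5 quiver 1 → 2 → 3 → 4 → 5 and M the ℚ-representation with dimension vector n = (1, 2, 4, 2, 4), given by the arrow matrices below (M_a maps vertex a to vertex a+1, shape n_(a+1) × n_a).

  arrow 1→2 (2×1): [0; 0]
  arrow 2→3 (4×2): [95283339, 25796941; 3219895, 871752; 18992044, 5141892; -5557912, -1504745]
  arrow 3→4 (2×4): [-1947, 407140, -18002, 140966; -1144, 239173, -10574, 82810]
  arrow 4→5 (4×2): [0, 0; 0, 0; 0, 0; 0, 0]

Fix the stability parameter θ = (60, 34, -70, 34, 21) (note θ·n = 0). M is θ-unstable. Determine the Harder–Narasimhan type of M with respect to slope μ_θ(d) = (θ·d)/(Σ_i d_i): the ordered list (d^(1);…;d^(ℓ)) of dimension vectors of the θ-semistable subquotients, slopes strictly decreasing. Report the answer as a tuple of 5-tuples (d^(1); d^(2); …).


Via rank(M_{q-1}∘⋯∘M_p): M ≅ I[1,1], I[2,4]^2, I[3,3]^2, I[5,5]^4.
μ_θ-semistable layers: μ^(1)=60; μ^(2)=34; μ^(3)=21; μ^(4)=-18; μ^(5)=-70

((1, 0, 0, 0, 0); (0, 0, 0, 2, 0); (0, 0, 0, 0, 4); (0, 2, 2, 0, 0); (0, 0, 2, 0, 0))


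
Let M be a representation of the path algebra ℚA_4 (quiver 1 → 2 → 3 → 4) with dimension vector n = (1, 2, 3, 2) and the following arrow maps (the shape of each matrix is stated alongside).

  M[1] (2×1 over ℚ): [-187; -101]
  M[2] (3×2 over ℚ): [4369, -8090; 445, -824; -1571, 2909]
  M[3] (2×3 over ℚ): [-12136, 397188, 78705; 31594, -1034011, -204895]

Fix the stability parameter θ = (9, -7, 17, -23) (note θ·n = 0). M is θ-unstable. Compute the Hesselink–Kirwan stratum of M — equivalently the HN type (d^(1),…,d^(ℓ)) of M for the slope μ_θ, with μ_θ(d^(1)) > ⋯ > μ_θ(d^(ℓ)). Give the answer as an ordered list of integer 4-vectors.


Via rank(M_{q-1}∘⋯∘M_p): M ≅ I[1,4], I[2,4], I[3,3].
μ_θ-semistable layers: μ^(1)=17; μ^(2)=-1; μ^(3)=-3; μ^(4)=-7

((0, 0, 1, 0); (1, 1, 1, 1); (0, 0, 1, 1); (0, 1, 0, 0))


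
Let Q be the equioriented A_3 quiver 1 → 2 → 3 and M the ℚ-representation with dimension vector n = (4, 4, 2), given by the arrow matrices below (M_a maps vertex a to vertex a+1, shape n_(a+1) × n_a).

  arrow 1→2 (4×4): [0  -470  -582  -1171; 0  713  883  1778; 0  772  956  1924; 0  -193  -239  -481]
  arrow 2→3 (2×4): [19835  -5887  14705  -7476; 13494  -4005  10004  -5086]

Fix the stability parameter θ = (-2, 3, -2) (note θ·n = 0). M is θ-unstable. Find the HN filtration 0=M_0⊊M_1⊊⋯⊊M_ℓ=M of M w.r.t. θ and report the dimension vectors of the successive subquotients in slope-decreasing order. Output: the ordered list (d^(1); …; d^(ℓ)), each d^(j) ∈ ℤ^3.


Barcode: M ≅ I[1,1]^2, I[1,3]^2, I[2,2]^2. HN layers by μ_θ (3 steps, strictly decreasing):
  μ^(1)=3; μ^(2)=1/2; μ^(3)=-2

((0, 2, 0); (0, 2, 2); (4, 0, 0))


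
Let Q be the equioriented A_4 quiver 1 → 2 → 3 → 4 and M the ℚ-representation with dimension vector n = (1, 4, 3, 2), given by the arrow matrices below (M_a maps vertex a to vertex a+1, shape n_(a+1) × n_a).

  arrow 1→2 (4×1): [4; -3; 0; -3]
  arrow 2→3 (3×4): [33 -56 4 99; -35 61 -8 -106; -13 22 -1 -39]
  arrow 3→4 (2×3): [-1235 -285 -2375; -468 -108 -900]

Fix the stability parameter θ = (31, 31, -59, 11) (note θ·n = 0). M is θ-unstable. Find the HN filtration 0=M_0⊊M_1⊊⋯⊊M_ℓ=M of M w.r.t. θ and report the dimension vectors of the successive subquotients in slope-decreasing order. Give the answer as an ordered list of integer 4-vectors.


Via rank(M_{q-1}∘⋯∘M_p): M ≅ I[1,4], I[2,2], I[2,3]^2, I[4,4].
μ_θ-semistable layers: μ^(1)=31; μ^(2)=11; μ^(3)=1; μ^(4)=-14

((0, 1, 0, 0); (0, 0, 0, 2); (1, 1, 1, 0); (0, 2, 2, 0))


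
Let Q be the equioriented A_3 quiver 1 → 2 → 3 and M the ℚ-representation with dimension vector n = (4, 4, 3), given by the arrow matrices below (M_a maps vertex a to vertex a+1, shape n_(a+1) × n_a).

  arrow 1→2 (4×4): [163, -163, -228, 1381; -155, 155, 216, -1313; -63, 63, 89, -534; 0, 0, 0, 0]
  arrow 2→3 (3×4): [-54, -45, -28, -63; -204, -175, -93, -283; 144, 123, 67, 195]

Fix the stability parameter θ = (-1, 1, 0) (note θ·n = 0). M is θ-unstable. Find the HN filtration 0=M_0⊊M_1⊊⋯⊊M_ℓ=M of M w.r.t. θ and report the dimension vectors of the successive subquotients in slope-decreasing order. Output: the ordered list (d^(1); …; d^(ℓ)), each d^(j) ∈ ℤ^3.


Interval decomposition of M: I[1,1]^2, I[1,3]^2, I[2,2]^2, I[3,3].
HN type (ℓ=4): μ^(1)=1; μ^(2)=1/2; μ^(3)=0; μ^(4)=-1

((0, 2, 0); (0, 2, 2); (0, 0, 1); (4, 0, 0))
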